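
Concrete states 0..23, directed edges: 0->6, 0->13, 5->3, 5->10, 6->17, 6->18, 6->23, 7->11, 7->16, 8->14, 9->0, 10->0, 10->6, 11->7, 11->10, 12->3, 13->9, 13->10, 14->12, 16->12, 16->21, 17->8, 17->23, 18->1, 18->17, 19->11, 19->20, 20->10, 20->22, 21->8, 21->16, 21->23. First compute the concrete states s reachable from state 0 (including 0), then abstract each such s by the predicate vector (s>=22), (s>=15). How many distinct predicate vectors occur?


BFS from 0:
Concrete reachable: {0, 1, 3, 6, 8, 9, 10, 12, 13, 14, 17, 18, 23}
Abstract via predicates (s>=22), (s>=15):
  (0,0) <- {0, 1, 3, 6, 8, 9, 10, 12, 13, 14}
  (0,1) <- {17, 18}
  (1,1) <- {23}
Distinct abstract states = 3

3


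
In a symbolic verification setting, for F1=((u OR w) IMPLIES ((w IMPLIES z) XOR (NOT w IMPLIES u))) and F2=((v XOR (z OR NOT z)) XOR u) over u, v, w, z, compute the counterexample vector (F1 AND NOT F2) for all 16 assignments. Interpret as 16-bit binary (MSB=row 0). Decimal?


F1 = ((u OR w) IMPLIES ((w IMPLIES z) XOR (NOT w IMPLIES u)))
F2 = ((v XOR (z OR NOT z)) XOR u)
Counterexample to F1=>F2 is where F1=1 and F2=0.
Evaluate each row (bits = u,v,w,z, MSB first):
  row 0 [0000]: F1=1 F2=1 -> F1&~F2 -> 0
  row 1 [0001]: F1=1 F2=1 -> F1&~F2 -> 0
  row 2 [0010]: F1=1 F2=1 -> F1&~F2 -> 0
  row 3 [0011]: F1=0 F2=1 -> F1&~F2 -> 0
  row 4 [0100]: F1=1 F2=0 -> F1&~F2 -> 1
  row 5 [0101]: F1=1 F2=0 -> F1&~F2 -> 1
  row 6 [0110]: F1=1 F2=0 -> F1&~F2 -> 1
  row 7 [0111]: F1=0 F2=0 -> F1&~F2 -> 0
  row 8 [1000]: F1=0 F2=0 -> F1&~F2 -> 0
  row 9 [1001]: F1=0 F2=0 -> F1&~F2 -> 0
  row 10 [1010]: F1=1 F2=0 -> F1&~F2 -> 1
  row 11 [1011]: F1=0 F2=0 -> F1&~F2 -> 0
  row 12 [1100]: F1=0 F2=1 -> F1&~F2 -> 0
  row 13 [1101]: F1=0 F2=1 -> F1&~F2 -> 0
  row 14 [1110]: F1=1 F2=1 -> F1&~F2 -> 0
  row 15 [1111]: F1=0 F2=1 -> F1&~F2 -> 0
Full result column, 4 rows per line (u,v fixed per line; w,z runs 00..11 left to right):
  rows 0-3 [u,v=00]: 0000  = hex 0
  rows 4-7 [u,v=01]: 1110  = hex E
  rows 8-11 [u,v=10]: 0010  = hex 2
  rows 12-15 [u,v=11]: 0000  = hex 0
Counterexample vector (row 0 .. row 15) = 0000111000100000
Output column grouped in 4s = 0000 1110 0010 0000 = 0x0E20
Convert to decimal digit by digit (value = value*16 + digit):
  0 -> 0
  0*16 + 14 (E) = 14
  14*16 + 2 = 226
  226*16 + 0 = 3616
Decimal = 3616

3616


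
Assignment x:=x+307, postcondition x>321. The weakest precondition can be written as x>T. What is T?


Formula: wp(x:=E, P) = P[E/x] (substitute E for x in postcondition)
Step 1: Postcondition: x>321
Step 2: Substitute x+307 for x: x+307>321
Step 3: Solve for x: x > 321-307 = 14

14


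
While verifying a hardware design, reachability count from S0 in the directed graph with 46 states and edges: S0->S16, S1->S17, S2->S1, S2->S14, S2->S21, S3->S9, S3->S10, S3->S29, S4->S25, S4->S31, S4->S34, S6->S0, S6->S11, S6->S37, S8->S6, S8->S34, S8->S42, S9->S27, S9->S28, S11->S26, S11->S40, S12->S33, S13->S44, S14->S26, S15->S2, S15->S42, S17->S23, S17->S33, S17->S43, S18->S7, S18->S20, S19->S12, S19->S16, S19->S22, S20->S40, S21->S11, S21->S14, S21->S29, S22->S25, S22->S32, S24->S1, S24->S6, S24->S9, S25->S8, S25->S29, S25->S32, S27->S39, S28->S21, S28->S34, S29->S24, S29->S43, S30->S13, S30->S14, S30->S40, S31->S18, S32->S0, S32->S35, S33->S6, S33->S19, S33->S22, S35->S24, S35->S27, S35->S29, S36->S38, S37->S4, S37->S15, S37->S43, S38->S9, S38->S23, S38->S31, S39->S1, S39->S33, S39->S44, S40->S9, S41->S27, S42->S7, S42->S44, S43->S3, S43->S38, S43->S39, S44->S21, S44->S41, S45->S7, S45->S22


BFS from S0:
  layer 0: {S0}
  layer 1: {S16}
Reachable set: {S0, S16}
Count = 2

2


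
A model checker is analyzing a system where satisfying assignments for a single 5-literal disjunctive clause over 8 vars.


Step 1: Total=2^8=256
Step 2: Unsat when all 5 false: 2^3=8
Step 3: Sat=256-8=248

248


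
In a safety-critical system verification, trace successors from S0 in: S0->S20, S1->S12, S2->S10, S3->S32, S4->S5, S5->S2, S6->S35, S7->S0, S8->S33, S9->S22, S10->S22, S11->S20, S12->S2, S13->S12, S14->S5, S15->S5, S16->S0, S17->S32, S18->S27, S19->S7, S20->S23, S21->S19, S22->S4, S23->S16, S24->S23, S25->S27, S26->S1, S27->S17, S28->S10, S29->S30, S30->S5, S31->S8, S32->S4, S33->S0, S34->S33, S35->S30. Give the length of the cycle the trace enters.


Trace from S0 until a state repeats:
  S0 -> S20 -> S23 -> S16 -> S0
S0 first seen at step 0, revisited at step 4.
Cycle length = 4 - 0 = 4

4


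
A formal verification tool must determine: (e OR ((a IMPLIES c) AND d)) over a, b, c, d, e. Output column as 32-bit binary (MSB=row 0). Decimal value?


Formula: (e OR ((a IMPLIES c) AND d)) over a, b, c, d, e (32 rows)
Evaluate each row (bits = a,b,c,d,e, MSB first):
  row 0 [00000]: (0 OR ((0 IMPLIES 0) AND 0)) -> 0
  row 1 [00001]: (1 OR ((0 IMPLIES 0) AND 0)) -> 1
  row 2 [00010]: (0 OR ((0 IMPLIES 0) AND 1)) -> 1
  row 3 [00011]: (1 OR ((0 IMPLIES 0) AND 1)) -> 1
  row 4 [00100]: (0 OR ((0 IMPLIES 1) AND 0)) -> 0
  row 5 [00101]: (1 OR ((0 IMPLIES 1) AND 0)) -> 1
  row 6 [00110]: (0 OR ((0 IMPLIES 1) AND 1)) -> 1
  row 7 [00111]: (1 OR ((0 IMPLIES 1) AND 1)) -> 1
  row 8 [01000]: (0 OR ((0 IMPLIES 0) AND 0)) -> 0
  row 9 [01001]: (1 OR ((0 IMPLIES 0) AND 0)) -> 1
  row 10 [01010]: (0 OR ((0 IMPLIES 0) AND 1)) -> 1
  row 11 [01011]: (1 OR ((0 IMPLIES 0) AND 1)) -> 1
  row 12 [01100]: (0 OR ((0 IMPLIES 1) AND 0)) -> 0
  row 13 [01101]: (1 OR ((0 IMPLIES 1) AND 0)) -> 1
  row 14 [01110]: (0 OR ((0 IMPLIES 1) AND 1)) -> 1
  row 15 [01111]: (1 OR ((0 IMPLIES 1) AND 1)) -> 1
  row 16 [10000]: (0 OR ((1 IMPLIES 0) AND 0)) -> 0
  row 17 [10001]: (1 OR ((1 IMPLIES 0) AND 0)) -> 1
  row 18 [10010]: (0 OR ((1 IMPLIES 0) AND 1)) -> 0
  row 19 [10011]: (1 OR ((1 IMPLIES 0) AND 1)) -> 1
  row 20 [10100]: (0 OR ((1 IMPLIES 1) AND 0)) -> 0
  row 21 [10101]: (1 OR ((1 IMPLIES 1) AND 0)) -> 1
  row 22 [10110]: (0 OR ((1 IMPLIES 1) AND 1)) -> 1
  row 23 [10111]: (1 OR ((1 IMPLIES 1) AND 1)) -> 1
  row 24 [11000]: (0 OR ((1 IMPLIES 0) AND 0)) -> 0
  row 25 [11001]: (1 OR ((1 IMPLIES 0) AND 0)) -> 1
  row 26 [11010]: (0 OR ((1 IMPLIES 0) AND 1)) -> 0
  row 27 [11011]: (1 OR ((1 IMPLIES 0) AND 1)) -> 1
  row 28 [11100]: (0 OR ((1 IMPLIES 1) AND 0)) -> 0
  row 29 [11101]: (1 OR ((1 IMPLIES 1) AND 0)) -> 1
  row 30 [11110]: (0 OR ((1 IMPLIES 1) AND 1)) -> 1
  row 31 [11111]: (1 OR ((1 IMPLIES 1) AND 1)) -> 1
Full result column, 4 rows per line (a,b,c fixed per line; d,e runs 00..11 left to right):
  rows 0-3 [a,b,c=000]: 0111  = hex 7
  rows 4-7 [a,b,c=001]: 0111  = hex 7
  rows 8-11 [a,b,c=010]: 0111  = hex 7
  rows 12-15 [a,b,c=011]: 0111  = hex 7
  rows 16-19 [a,b,c=100]: 0101  = hex 5
  rows 20-23 [a,b,c=101]: 0111  = hex 7
  rows 24-27 [a,b,c=110]: 0101  = hex 5
  rows 28-31 [a,b,c=111]: 0111  = hex 7
Output column (row 0 .. row 31) = 01110111011101110101011101010111
Output column grouped in 4s = 0111 0111 0111 0111 0101 0111 0101 0111 = 0x77775757
Convert to decimal digit by digit (value = value*16 + digit):
  7 -> 7
  7*16 + 7 = 119
  119*16 + 7 = 1911
  1911*16 + 7 = 30583
  30583*16 + 5 = 489333
  489333*16 + 7 = 7829335
  7829335*16 + 5 = 125269365
  125269365*16 + 7 = 2004309847
Decimal = 2004309847

2004309847


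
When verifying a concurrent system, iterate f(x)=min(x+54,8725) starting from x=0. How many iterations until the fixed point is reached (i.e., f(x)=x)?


Step 1: x=0, cap=8725, increment=54
Step 2: x grows by 54 each step until capped at 8725; fixed point is x=8725
Step 3: iterations = ceil(8725/54) = 162

162


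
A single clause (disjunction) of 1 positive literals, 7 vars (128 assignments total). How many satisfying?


Step 1: Total=2^7=128
Step 2: Unsat when all 1 false: 2^6=64
Step 3: Sat=128-64=64

64


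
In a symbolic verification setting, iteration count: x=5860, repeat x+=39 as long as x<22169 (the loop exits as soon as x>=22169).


Step 1: x goes from 5860 toward 22169 by 39; the body runs while x<22169, so iterations = ceil((bound-start)/step)
Step 2: Distance=16309
Step 3: ceil(16309/39)=419

419


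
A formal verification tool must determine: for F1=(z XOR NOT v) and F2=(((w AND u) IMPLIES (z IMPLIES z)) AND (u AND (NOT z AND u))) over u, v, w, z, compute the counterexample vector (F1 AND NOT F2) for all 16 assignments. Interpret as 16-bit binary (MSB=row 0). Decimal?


F1 = (z XOR NOT v)
F2 = (((w AND u) IMPLIES (z IMPLIES z)) AND (u AND (NOT z AND u)))
Counterexample to F1=>F2 is where F1=1 and F2=0.
Evaluate each row (bits = u,v,w,z, MSB first):
  row 0 [0000]: F1=1 F2=0 -> F1&~F2 -> 1
  row 1 [0001]: F1=0 F2=0 -> F1&~F2 -> 0
  row 2 [0010]: F1=1 F2=0 -> F1&~F2 -> 1
  row 3 [0011]: F1=0 F2=0 -> F1&~F2 -> 0
  row 4 [0100]: F1=0 F2=0 -> F1&~F2 -> 0
  row 5 [0101]: F1=1 F2=0 -> F1&~F2 -> 1
  row 6 [0110]: F1=0 F2=0 -> F1&~F2 -> 0
  row 7 [0111]: F1=1 F2=0 -> F1&~F2 -> 1
  row 8 [1000]: F1=1 F2=1 -> F1&~F2 -> 0
  row 9 [1001]: F1=0 F2=0 -> F1&~F2 -> 0
  row 10 [1010]: F1=1 F2=1 -> F1&~F2 -> 0
  row 11 [1011]: F1=0 F2=0 -> F1&~F2 -> 0
  row 12 [1100]: F1=0 F2=1 -> F1&~F2 -> 0
  row 13 [1101]: F1=1 F2=0 -> F1&~F2 -> 1
  row 14 [1110]: F1=0 F2=1 -> F1&~F2 -> 0
  row 15 [1111]: F1=1 F2=0 -> F1&~F2 -> 1
Full result column, 4 rows per line (u,v fixed per line; w,z runs 00..11 left to right):
  rows 0-3 [u,v=00]: 1010  = hex A
  rows 4-7 [u,v=01]: 0101  = hex 5
  rows 8-11 [u,v=10]: 0000  = hex 0
  rows 12-15 [u,v=11]: 0101  = hex 5
Counterexample vector (row 0 .. row 15) = 1010010100000101
Output column grouped in 4s = 1010 0101 0000 0101 = 0xA505
Convert to decimal digit by digit (value = value*16 + digit):
  A -> 10
  10*16 + 5 = 165
  165*16 + 0 = 2640
  2640*16 + 5 = 42245
Decimal = 42245

42245


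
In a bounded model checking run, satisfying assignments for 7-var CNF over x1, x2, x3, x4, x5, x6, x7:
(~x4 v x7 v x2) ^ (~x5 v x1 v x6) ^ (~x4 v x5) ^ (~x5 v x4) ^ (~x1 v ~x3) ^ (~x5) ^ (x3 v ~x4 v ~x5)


CNF with 7 clauses over 7 vars (128 assignments).
An assignment satisfies CNF iff every clause has >=1 true literal.
Check each row (bits = x1,x2,x3,x4,x5,x6,x7; clause T/F shown):
  row 0 [0000000]: clauses=TTTTTTT -> 1
  row 1 [0000001]: clauses=TTTTTTT -> 1
  row 2 [0000010]: clauses=TTTTTTT -> 1
  row 3 [0000011]: clauses=TTTTTTT -> 1
  row 4 [0000100]: clauses=TFTFTFT -> 0
  (every remaining row is evaluated the same way; all 128 results are listed next)
Full result column, 8 rows per line (x1,x2,x3,x4 fixed per line; x5,x6,x7 runs 000..111 left to right):
  rows 0-7 [x1,x2,x3,x4=0000]: 11110000  (ones: 4)
  rows 8-15 [x1,x2,x3,x4=0001]: 00000000  (ones: 0)
  rows 16-23 [x1,x2,x3,x4=0010]: 11110000  (ones: 4)
  rows 24-31 [x1,x2,x3,x4=0011]: 00000000  (ones: 0)
  rows 32-39 [x1,x2,x3,x4=0100]: 11110000  (ones: 4)
  rows 40-47 [x1,x2,x3,x4=0101]: 00000000  (ones: 0)
  rows 48-55 [x1,x2,x3,x4=0110]: 11110000  (ones: 4)
  rows 56-63 [x1,x2,x3,x4=0111]: 00000000  (ones: 0)
  rows 64-71 [x1,x2,x3,x4=1000]: 11110000  (ones: 4)
  rows 72-79 [x1,x2,x3,x4=1001]: 00000000  (ones: 0)
  rows 80-87 [x1,x2,x3,x4=1010]: 00000000  (ones: 0)
  rows 88-95 [x1,x2,x3,x4=1011]: 00000000  (ones: 0)
  rows 96-103 [x1,x2,x3,x4=1100]: 11110000  (ones: 4)
  rows 104-111 [x1,x2,x3,x4=1101]: 00000000  (ones: 0)
  rows 112-119 [x1,x2,x3,x4=1110]: 00000000  (ones: 0)
  rows 120-127 [x1,x2,x3,x4=1111]: 00000000  (ones: 0)
Satisfying assignments = 4+0+4+0+4+0+4+0+4+0+0+0+4+0+0+0 = 24

24


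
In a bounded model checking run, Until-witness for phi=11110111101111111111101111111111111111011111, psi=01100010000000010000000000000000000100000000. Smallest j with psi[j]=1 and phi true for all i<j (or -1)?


(phi U psi) at 0: need smallest j with psi[j]=1 and phi[i]=1 for all i in [0,j).
Scan from step 0:
  step 0: phi=1, psi=0 -> continue
  step 1: psi=1 and phi held for [0,1) -> witness found
Witness step = 1

1


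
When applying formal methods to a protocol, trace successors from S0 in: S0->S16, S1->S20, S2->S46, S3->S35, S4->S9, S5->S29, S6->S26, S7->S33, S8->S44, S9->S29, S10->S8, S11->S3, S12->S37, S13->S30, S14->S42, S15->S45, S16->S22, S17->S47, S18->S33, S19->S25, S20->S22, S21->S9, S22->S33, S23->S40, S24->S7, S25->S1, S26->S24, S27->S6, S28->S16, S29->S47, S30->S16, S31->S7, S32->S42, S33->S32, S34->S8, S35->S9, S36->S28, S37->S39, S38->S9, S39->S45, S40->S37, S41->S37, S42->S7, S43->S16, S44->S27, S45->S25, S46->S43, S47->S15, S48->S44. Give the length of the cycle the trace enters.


Trace from S0 until a state repeats:
  S0 -> S16 -> S22 -> S33 -> S32 -> S42 -> S7 -> S33
S33 first seen at step 3, revisited at step 7.
Cycle length = 7 - 3 = 4

4


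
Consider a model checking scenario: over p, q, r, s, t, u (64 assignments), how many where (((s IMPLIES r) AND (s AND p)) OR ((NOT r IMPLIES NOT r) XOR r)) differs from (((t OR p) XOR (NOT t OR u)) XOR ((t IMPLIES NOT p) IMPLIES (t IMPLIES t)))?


F1 = (((s IMPLIES r) AND (s AND p)) OR ((NOT r IMPLIES NOT r) XOR r))
F2 = (((t OR p) XOR (NOT t OR u)) XOR ((t IMPLIES NOT p) IMPLIES (t IMPLIES t)))
Evaluate both on each of 64 rows (bits = p,q,r,s,t,u):
  row 0 [000000]: F1=1 F2=0 (differ) -> 1
  row 1 [000001]: F1=1 F2=0 (differ) -> 1
  row 2 [000010]: F1=1 F2=0 (differ) -> 1
  row 3 [000011]: F1=1 F2=1 -> 0
  row 4 [000100]: F1=1 F2=0 (differ) -> 1
  (every remaining row is evaluated the same way; all 64 results are listed next)
Full result column, 8 rows per line (p,q,r fixed per line; s,t,u runs 000..111 left to right):
  rows 0-7 [p,q,r=000]: 11101110  (ones: 6)
  rows 8-15 [p,q,r=001]: 00010001  (ones: 2)
  rows 16-23 [p,q,r=010]: 11101110  (ones: 6)
  rows 24-31 [p,q,r=011]: 00010001  (ones: 2)
  rows 32-39 [p,q,r=100]: 00100010  (ones: 2)
  rows 40-47 [p,q,r=101]: 11010010  (ones: 4)
  rows 48-55 [p,q,r=110]: 00100010  (ones: 2)
  rows 56-63 [p,q,r=111]: 11010010  (ones: 4)
Disagreements = 6+2+6+2+2+4+2+4 = 28

28


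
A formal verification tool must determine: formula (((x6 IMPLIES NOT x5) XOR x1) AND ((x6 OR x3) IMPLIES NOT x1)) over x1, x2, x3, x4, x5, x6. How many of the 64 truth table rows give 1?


Formula: (((x6 IMPLIES NOT x5) XOR x1) AND ((x6 OR x3) IMPLIES NOT x1)) over 6 vars (64 rows)
Evaluate each row (x1, x2, x3, x4, x5, x6 as bits, MSB first):
  row 0 [000000]: (((0 IMPLIES NOT 0) XOR 0) AND ((0 OR 0) IMPLIES NOT 0)) -> 1
  row 1 [000001]: (((1 IMPLIES NOT 0) XOR 0) AND ((1 OR 0) IMPLIES NOT 0)) -> 1
  row 2 [000010]: (((0 IMPLIES NOT 1) XOR 0) AND ((0 OR 0) IMPLIES NOT 0)) -> 1
  row 3 [000011]: (((1 IMPLIES NOT 1) XOR 0) AND ((1 OR 0) IMPLIES NOT 0)) -> 0
  row 4 [000100]: (((0 IMPLIES NOT 0) XOR 0) AND ((0 OR 0) IMPLIES NOT 0)) -> 1
  (every remaining row is evaluated the same way; all 64 results are listed next)
Full result column, 8 rows per line (x1,x2,x3 fixed per line; x4,x5,x6 runs 000..111 left to right):
  rows 0-7 [x1,x2,x3=000]: 11101110  (ones: 6)
  rows 8-15 [x1,x2,x3=001]: 11101110  (ones: 6)
  rows 16-23 [x1,x2,x3=010]: 11101110  (ones: 6)
  rows 24-31 [x1,x2,x3=011]: 11101110  (ones: 6)
  rows 32-39 [x1,x2,x3=100]: 00000000  (ones: 0)
  rows 40-47 [x1,x2,x3=101]: 00000000  (ones: 0)
  rows 48-55 [x1,x2,x3=110]: 00000000  (ones: 0)
  rows 56-63 [x1,x2,x3=111]: 00000000  (ones: 0)
Count of 1-rows = 6+6+6+6+0+0+0+0 = 24

24


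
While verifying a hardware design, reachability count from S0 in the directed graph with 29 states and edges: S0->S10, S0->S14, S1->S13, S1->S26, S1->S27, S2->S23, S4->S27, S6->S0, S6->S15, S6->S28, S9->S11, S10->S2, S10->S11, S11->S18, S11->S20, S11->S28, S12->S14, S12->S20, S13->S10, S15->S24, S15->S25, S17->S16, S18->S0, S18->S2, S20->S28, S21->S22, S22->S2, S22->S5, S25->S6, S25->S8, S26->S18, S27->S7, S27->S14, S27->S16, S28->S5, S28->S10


BFS from S0:
  layer 0: {S0}
  layer 1: {S10, S14}
  layer 2: {S2, S11}
  layer 3: {S18, S20, S23, S28}
  layer 4: {S5}
Reachable set: {S0, S2, S5, S10, S11, S14, S18, S20, S23, S28}
Count = 10

10


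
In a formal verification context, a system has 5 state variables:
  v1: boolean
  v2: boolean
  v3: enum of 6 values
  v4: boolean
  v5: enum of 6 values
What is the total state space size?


State space = product of domain sizes of all variables.
Domain sizes:
  v1 (boolean): 2
  v2 (boolean): 2
  v3 (enum of 6 values): 6
  v4 (boolean): 2
  v5 (enum of 6 values): 6
Product = 2 * 2 * 6 * 2 * 6 = 288

288


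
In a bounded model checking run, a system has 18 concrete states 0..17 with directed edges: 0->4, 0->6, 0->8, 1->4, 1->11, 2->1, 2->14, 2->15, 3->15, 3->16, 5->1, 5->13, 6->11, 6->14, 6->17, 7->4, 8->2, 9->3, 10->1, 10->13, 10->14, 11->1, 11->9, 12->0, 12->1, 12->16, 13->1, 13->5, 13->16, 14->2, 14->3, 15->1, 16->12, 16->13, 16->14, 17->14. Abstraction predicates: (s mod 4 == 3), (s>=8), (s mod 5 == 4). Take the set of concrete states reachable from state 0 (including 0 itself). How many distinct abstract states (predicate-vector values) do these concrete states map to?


BFS from 0:
Concrete reachable: {0, 1, 2, 3, 4, 5, 6, 8, 9, 11, 12, 13, 14, 15, 16, 17}
Abstract via predicates (s mod 4 == 3), (s>=8), (s mod 5 == 4):
  (0,0,0) <- {0, 1, 2, 5, 6}
  (0,0,1) <- {4}
  (0,1,0) <- {8, 12, 13, 16, 17}
  (0,1,1) <- {9, 14}
  (1,0,0) <- {3}
  (1,1,0) <- {11, 15}
Distinct abstract states = 6

6


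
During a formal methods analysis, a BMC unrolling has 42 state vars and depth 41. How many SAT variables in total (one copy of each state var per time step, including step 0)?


BMC unrolls to depth k, creating one copy of each state var for steps 0..k.
Step count = 41 + 1 = 42 (steps 0 through 41)
Vars per step = 42
Total = 42 * 42 = 1764

1764


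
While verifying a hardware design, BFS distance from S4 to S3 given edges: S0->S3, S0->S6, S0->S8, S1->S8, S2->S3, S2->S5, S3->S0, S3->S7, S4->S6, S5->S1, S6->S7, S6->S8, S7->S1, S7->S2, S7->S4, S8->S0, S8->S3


BFS layer-by-layer from S4:
  dist 0: {S4}
  dist 1: {S6}
  dist 2: {S7, S8}
  dist 3: {S0, S1, S2, S3}
  -> S3 reached at distance 3
Shortest path length = 3

3


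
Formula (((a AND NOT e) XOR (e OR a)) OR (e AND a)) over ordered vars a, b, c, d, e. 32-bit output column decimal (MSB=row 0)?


Formula: (((a AND NOT e) XOR (e OR a)) OR (e AND a)) over a, b, c, d, e (32 rows)
Evaluate each row (bits = a,b,c,d,e, MSB first):
  row 0 [00000]: (((0 AND NOT 0) XOR (0 OR 0)) OR (0 AND 0)) -> 0
  row 1 [00001]: (((0 AND NOT 1) XOR (1 OR 0)) OR (1 AND 0)) -> 1
  row 2 [00010]: (((0 AND NOT 0) XOR (0 OR 0)) OR (0 AND 0)) -> 0
  row 3 [00011]: (((0 AND NOT 1) XOR (1 OR 0)) OR (1 AND 0)) -> 1
  row 4 [00100]: (((0 AND NOT 0) XOR (0 OR 0)) OR (0 AND 0)) -> 0
  row 5 [00101]: (((0 AND NOT 1) XOR (1 OR 0)) OR (1 AND 0)) -> 1
  row 6 [00110]: (((0 AND NOT 0) XOR (0 OR 0)) OR (0 AND 0)) -> 0
  row 7 [00111]: (((0 AND NOT 1) XOR (1 OR 0)) OR (1 AND 0)) -> 1
  row 8 [01000]: (((0 AND NOT 0) XOR (0 OR 0)) OR (0 AND 0)) -> 0
  row 9 [01001]: (((0 AND NOT 1) XOR (1 OR 0)) OR (1 AND 0)) -> 1
  row 10 [01010]: (((0 AND NOT 0) XOR (0 OR 0)) OR (0 AND 0)) -> 0
  row 11 [01011]: (((0 AND NOT 1) XOR (1 OR 0)) OR (1 AND 0)) -> 1
  row 12 [01100]: (((0 AND NOT 0) XOR (0 OR 0)) OR (0 AND 0)) -> 0
  row 13 [01101]: (((0 AND NOT 1) XOR (1 OR 0)) OR (1 AND 0)) -> 1
  row 14 [01110]: (((0 AND NOT 0) XOR (0 OR 0)) OR (0 AND 0)) -> 0
  row 15 [01111]: (((0 AND NOT 1) XOR (1 OR 0)) OR (1 AND 0)) -> 1
  row 16 [10000]: (((1 AND NOT 0) XOR (0 OR 1)) OR (0 AND 1)) -> 0
  row 17 [10001]: (((1 AND NOT 1) XOR (1 OR 1)) OR (1 AND 1)) -> 1
  row 18 [10010]: (((1 AND NOT 0) XOR (0 OR 1)) OR (0 AND 1)) -> 0
  row 19 [10011]: (((1 AND NOT 1) XOR (1 OR 1)) OR (1 AND 1)) -> 1
  row 20 [10100]: (((1 AND NOT 0) XOR (0 OR 1)) OR (0 AND 1)) -> 0
  row 21 [10101]: (((1 AND NOT 1) XOR (1 OR 1)) OR (1 AND 1)) -> 1
  row 22 [10110]: (((1 AND NOT 0) XOR (0 OR 1)) OR (0 AND 1)) -> 0
  row 23 [10111]: (((1 AND NOT 1) XOR (1 OR 1)) OR (1 AND 1)) -> 1
  row 24 [11000]: (((1 AND NOT 0) XOR (0 OR 1)) OR (0 AND 1)) -> 0
  row 25 [11001]: (((1 AND NOT 1) XOR (1 OR 1)) OR (1 AND 1)) -> 1
  row 26 [11010]: (((1 AND NOT 0) XOR (0 OR 1)) OR (0 AND 1)) -> 0
  row 27 [11011]: (((1 AND NOT 1) XOR (1 OR 1)) OR (1 AND 1)) -> 1
  row 28 [11100]: (((1 AND NOT 0) XOR (0 OR 1)) OR (0 AND 1)) -> 0
  row 29 [11101]: (((1 AND NOT 1) XOR (1 OR 1)) OR (1 AND 1)) -> 1
  row 30 [11110]: (((1 AND NOT 0) XOR (0 OR 1)) OR (0 AND 1)) -> 0
  row 31 [11111]: (((1 AND NOT 1) XOR (1 OR 1)) OR (1 AND 1)) -> 1
Full result column, 4 rows per line (a,b,c fixed per line; d,e runs 00..11 left to right):
  rows 0-3 [a,b,c=000]: 0101  = hex 5
  rows 4-7 [a,b,c=001]: 0101  = hex 5
  rows 8-11 [a,b,c=010]: 0101  = hex 5
  rows 12-15 [a,b,c=011]: 0101  = hex 5
  rows 16-19 [a,b,c=100]: 0101  = hex 5
  rows 20-23 [a,b,c=101]: 0101  = hex 5
  rows 24-27 [a,b,c=110]: 0101  = hex 5
  rows 28-31 [a,b,c=111]: 0101  = hex 5
Output column (row 0 .. row 31) = 01010101010101010101010101010101
Output column grouped in 4s = 0101 0101 0101 0101 0101 0101 0101 0101 = 0x55555555
Convert to decimal digit by digit (value = value*16 + digit):
  5 -> 5
  5*16 + 5 = 85
  85*16 + 5 = 1365
  1365*16 + 5 = 21845
  21845*16 + 5 = 349525
  349525*16 + 5 = 5592405
  5592405*16 + 5 = 89478485
  89478485*16 + 5 = 1431655765
Decimal = 1431655765

1431655765


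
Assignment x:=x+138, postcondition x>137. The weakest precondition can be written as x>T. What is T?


Formula: wp(x:=E, P) = P[E/x] (substitute E for x in postcondition)
Step 1: Postcondition: x>137
Step 2: Substitute x+138 for x: x+138>137
Step 3: Solve for x: x > 137-138 = -1

-1


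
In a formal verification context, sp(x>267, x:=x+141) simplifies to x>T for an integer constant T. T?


Formula: sp(P, x:=E) = exists old_x. (x = E[old_x/x]) AND P[old_x/x] (old_x is the value of x before the assignment; eliminate old_x by solving x = E[old_x/x] for old_x)
Step 1: Precondition P: x>267, i.e. old_x > 267
Step 2: Assignment gives x = old_x + 141, so old_x = x - 141
Step 3: Substitute into P: x - 141 > 267
Step 4: Simplify: x > 267+141 = 408

408


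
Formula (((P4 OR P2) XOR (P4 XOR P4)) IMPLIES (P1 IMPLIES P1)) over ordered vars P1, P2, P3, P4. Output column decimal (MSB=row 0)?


Formula: (((P4 OR P2) XOR (P4 XOR P4)) IMPLIES (P1 IMPLIES P1)) over P1, P2, P3, P4 (16 rows)
Evaluate each row (bits = P1,P2,P3,P4, MSB first):
  row 0 [0000]: (((0 OR 0) XOR (0 XOR 0)) IMPLIES (0 IMPLIES 0)) -> 1
  row 1 [0001]: (((1 OR 0) XOR (1 XOR 1)) IMPLIES (0 IMPLIES 0)) -> 1
  row 2 [0010]: (((0 OR 0) XOR (0 XOR 0)) IMPLIES (0 IMPLIES 0)) -> 1
  row 3 [0011]: (((1 OR 0) XOR (1 XOR 1)) IMPLIES (0 IMPLIES 0)) -> 1
  row 4 [0100]: (((0 OR 1) XOR (0 XOR 0)) IMPLIES (0 IMPLIES 0)) -> 1
  row 5 [0101]: (((1 OR 1) XOR (1 XOR 1)) IMPLIES (0 IMPLIES 0)) -> 1
  row 6 [0110]: (((0 OR 1) XOR (0 XOR 0)) IMPLIES (0 IMPLIES 0)) -> 1
  row 7 [0111]: (((1 OR 1) XOR (1 XOR 1)) IMPLIES (0 IMPLIES 0)) -> 1
  row 8 [1000]: (((0 OR 0) XOR (0 XOR 0)) IMPLIES (1 IMPLIES 1)) -> 1
  row 9 [1001]: (((1 OR 0) XOR (1 XOR 1)) IMPLIES (1 IMPLIES 1)) -> 1
  row 10 [1010]: (((0 OR 0) XOR (0 XOR 0)) IMPLIES (1 IMPLIES 1)) -> 1
  row 11 [1011]: (((1 OR 0) XOR (1 XOR 1)) IMPLIES (1 IMPLIES 1)) -> 1
  row 12 [1100]: (((0 OR 1) XOR (0 XOR 0)) IMPLIES (1 IMPLIES 1)) -> 1
  row 13 [1101]: (((1 OR 1) XOR (1 XOR 1)) IMPLIES (1 IMPLIES 1)) -> 1
  row 14 [1110]: (((0 OR 1) XOR (0 XOR 0)) IMPLIES (1 IMPLIES 1)) -> 1
  row 15 [1111]: (((1 OR 1) XOR (1 XOR 1)) IMPLIES (1 IMPLIES 1)) -> 1
Full result column, 4 rows per line (P1,P2 fixed per line; P3,P4 runs 00..11 left to right):
  rows 0-3 [P1,P2=00]: 1111  = hex F
  rows 4-7 [P1,P2=01]: 1111  = hex F
  rows 8-11 [P1,P2=10]: 1111  = hex F
  rows 12-15 [P1,P2=11]: 1111  = hex F
Output column (row 0 .. row 15) = 1111111111111111
Output column grouped in 4s = 1111 1111 1111 1111 = 0xFFFF
Convert to decimal digit by digit (value = value*16 + digit):
  F -> 15
  15*16 + 15 (F) = 255
  255*16 + 15 (F) = 4095
  4095*16 + 15 (F) = 65535
Decimal = 65535

65535


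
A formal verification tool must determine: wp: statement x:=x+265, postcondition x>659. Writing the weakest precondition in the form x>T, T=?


Formula: wp(x:=E, P) = P[E/x] (substitute E for x in postcondition)
Step 1: Postcondition: x>659
Step 2: Substitute x+265 for x: x+265>659
Step 3: Solve for x: x > 659-265 = 394

394


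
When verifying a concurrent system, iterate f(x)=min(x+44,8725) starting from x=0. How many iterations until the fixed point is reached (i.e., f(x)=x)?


Step 1: x=0, cap=8725, increment=44
Step 2: x grows by 44 each step until capped at 8725; fixed point is x=8725
Step 3: iterations = ceil(8725/44) = 199

199


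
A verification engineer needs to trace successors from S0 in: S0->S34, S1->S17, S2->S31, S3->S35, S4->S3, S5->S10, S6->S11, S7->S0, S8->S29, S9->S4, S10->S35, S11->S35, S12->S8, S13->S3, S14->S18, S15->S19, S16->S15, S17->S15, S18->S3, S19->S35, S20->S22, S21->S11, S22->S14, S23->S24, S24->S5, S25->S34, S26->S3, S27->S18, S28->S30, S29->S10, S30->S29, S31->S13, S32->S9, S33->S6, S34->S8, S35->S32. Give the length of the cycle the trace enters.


Trace from S0 until a state repeats:
  S0 -> S34 -> S8 -> S29 -> S10 -> S35 -> S32 -> S9 -> S4 -> S3 -> S35
S35 first seen at step 5, revisited at step 10.
Cycle length = 10 - 5 = 5

5


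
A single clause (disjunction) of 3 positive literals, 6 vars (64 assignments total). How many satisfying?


Step 1: Total=2^6=64
Step 2: Unsat when all 3 false: 2^3=8
Step 3: Sat=64-8=56

56


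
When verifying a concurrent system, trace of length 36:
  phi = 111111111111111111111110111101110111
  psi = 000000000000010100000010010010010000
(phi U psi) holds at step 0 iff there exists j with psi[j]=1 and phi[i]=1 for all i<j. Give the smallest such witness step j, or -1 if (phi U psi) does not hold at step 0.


(phi U psi) at 0: need smallest j with psi[j]=1 and phi[i]=1 for all i in [0,j).
Scan from step 0:
  step 0: phi=1, psi=0 -> continue
  step 1: phi=1, psi=0 -> continue
  step 2: phi=1, psi=0 -> continue
  step 3: phi=1, psi=0 -> continue
  step 13: psi=1 and phi held for [0,13) -> witness found
Witness step = 13

13


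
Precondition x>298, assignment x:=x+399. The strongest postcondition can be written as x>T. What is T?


Formula: sp(P, x:=E) = exists old_x. (x = E[old_x/x]) AND P[old_x/x] (old_x is the value of x before the assignment; eliminate old_x by solving x = E[old_x/x] for old_x)
Step 1: Precondition P: x>298, i.e. old_x > 298
Step 2: Assignment gives x = old_x + 399, so old_x = x - 399
Step 3: Substitute into P: x - 399 > 298
Step 4: Simplify: x > 298+399 = 697

697


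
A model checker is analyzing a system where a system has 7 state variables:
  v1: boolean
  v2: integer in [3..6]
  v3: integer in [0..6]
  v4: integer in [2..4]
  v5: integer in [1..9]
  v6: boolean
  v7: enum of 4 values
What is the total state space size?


State space = product of domain sizes of all variables.
Domain sizes:
  v1 (boolean): 2
  v2 (integer in [3..6]): 4
  v3 (integer in [0..6]): 7
  v4 (integer in [2..4]): 3
  v5 (integer in [1..9]): 9
  v6 (boolean): 2
  v7 (enum of 4 values): 4
Product = 2 * 4 * 7 * 3 * 9 * 2 * 4 = 12096

12096


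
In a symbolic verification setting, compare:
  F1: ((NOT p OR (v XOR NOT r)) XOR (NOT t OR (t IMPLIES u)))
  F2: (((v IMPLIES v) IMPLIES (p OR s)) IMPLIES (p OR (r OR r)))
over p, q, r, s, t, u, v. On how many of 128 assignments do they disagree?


F1 = ((NOT p OR (v XOR NOT r)) XOR (NOT t OR (t IMPLIES u)))
F2 = (((v IMPLIES v) IMPLIES (p OR s)) IMPLIES (p OR (r OR r)))
Evaluate both on each of 128 rows (bits = p,q,r,s,t,u,v):
  row 0 [0000000]: F1=0 F2=1 (differ) -> 1
  row 1 [0000001]: F1=0 F2=1 (differ) -> 1
  row 2 [0000010]: F1=0 F2=1 (differ) -> 1
  row 3 [0000011]: F1=0 F2=1 (differ) -> 1
  row 4 [0000100]: F1=1 F2=1 -> 0
  (every remaining row is evaluated the same way; all 128 results are listed next)
Full result column, 8 rows per line (p,q,r,s fixed per line; t,u,v runs 000..111 left to right):
  rows 0-7 [p,q,r,s=0000]: 11110011  (ones: 6)
  rows 8-15 [p,q,r,s=0001]: 00001100  (ones: 2)
  rows 16-23 [p,q,r,s=0010]: 11110011  (ones: 6)
  rows 24-31 [p,q,r,s=0011]: 11110011  (ones: 6)
  rows 32-39 [p,q,r,s=0100]: 11110011  (ones: 6)
  rows 40-47 [p,q,r,s=0101]: 00001100  (ones: 2)
  rows 48-55 [p,q,r,s=0110]: 11110011  (ones: 6)
  rows 56-63 [p,q,r,s=0111]: 11110011  (ones: 6)
  rows 64-71 [p,q,r,s=1000]: 10100110  (ones: 4)
  rows 72-79 [p,q,r,s=1001]: 10100110  (ones: 4)
  rows 80-87 [p,q,r,s=1010]: 01011001  (ones: 4)
  rows 88-95 [p,q,r,s=1011]: 01011001  (ones: 4)
  rows 96-103 [p,q,r,s=1100]: 10100110  (ones: 4)
  rows 104-111 [p,q,r,s=1101]: 10100110  (ones: 4)
  rows 112-119 [p,q,r,s=1110]: 01011001  (ones: 4)
  rows 120-127 [p,q,r,s=1111]: 01011001  (ones: 4)
Disagreements = 6+2+6+6+6+2+6+6+4+4+4+4+4+4+4+4 = 72

72


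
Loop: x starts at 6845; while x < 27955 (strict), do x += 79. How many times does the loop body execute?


Step 1: x goes from 6845 toward 27955 by 79; the body runs while x<27955, so iterations = ceil((bound-start)/step)
Step 2: Distance=21110
Step 3: ceil(21110/79)=268

268


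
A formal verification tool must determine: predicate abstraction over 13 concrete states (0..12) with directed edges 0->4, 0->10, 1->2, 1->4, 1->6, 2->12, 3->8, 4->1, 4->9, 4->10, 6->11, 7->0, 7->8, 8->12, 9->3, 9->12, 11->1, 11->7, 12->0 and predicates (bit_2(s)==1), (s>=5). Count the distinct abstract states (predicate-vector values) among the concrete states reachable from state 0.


BFS from 0:
Concrete reachable: {0, 1, 2, 3, 4, 6, 7, 8, 9, 10, 11, 12}
Abstract via predicates (bit_2(s)==1), (s>=5):
  (0,0) <- {0, 1, 2, 3}
  (0,1) <- {8, 9, 10, 11}
  (1,0) <- {4}
  (1,1) <- {6, 7, 12}
Distinct abstract states = 4

4


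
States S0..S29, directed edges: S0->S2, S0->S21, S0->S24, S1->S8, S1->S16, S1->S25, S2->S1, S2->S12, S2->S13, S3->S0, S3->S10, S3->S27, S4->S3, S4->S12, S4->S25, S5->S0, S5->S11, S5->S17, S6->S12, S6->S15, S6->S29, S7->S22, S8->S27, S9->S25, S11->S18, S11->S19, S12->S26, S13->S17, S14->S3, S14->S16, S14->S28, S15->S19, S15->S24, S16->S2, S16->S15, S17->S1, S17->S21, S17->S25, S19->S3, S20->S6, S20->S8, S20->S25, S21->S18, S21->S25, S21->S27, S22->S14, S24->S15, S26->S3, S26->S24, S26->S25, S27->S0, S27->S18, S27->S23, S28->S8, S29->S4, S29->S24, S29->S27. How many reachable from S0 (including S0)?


BFS from S0:
  layer 0: {S0}
  layer 1: {S2, S21, S24}
  layer 2: {S1, S12, S13, S15, S18, S25, S27}
  layer 3: {S8, S16, S17, S19, S23, S26}
  layer 4: {S3}
  layer 5: {S10}
Reachable set: {S0, S1, S2, S3, S8, S10, S12, S13, S15, S16, S17, S18, S19, S21, S23, S24, S25, S26, S27}
Count = 19

19


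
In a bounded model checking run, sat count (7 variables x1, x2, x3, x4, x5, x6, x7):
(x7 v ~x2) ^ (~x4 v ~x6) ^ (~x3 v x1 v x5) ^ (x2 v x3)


CNF with 4 clauses over 7 vars (128 assignments).
An assignment satisfies CNF iff every clause has >=1 true literal.
Check each row (bits = x1,x2,x3,x4,x5,x6,x7; clause T/F shown):
  row 0 [0000000]: clauses=TTTF -> 0
  row 1 [0000001]: clauses=TTTF -> 0
  row 2 [0000010]: clauses=TTTF -> 0
  row 3 [0000011]: clauses=TTTF -> 0
  row 4 [0000100]: clauses=TTTF -> 0
  (every remaining row is evaluated the same way; all 128 results are listed next)
Full result column, 8 rows per line (x1,x2,x3,x4 fixed per line; x5,x6,x7 runs 000..111 left to right):
  rows 0-7 [x1,x2,x3,x4=0000]: 00000000  (ones: 0)
  rows 8-15 [x1,x2,x3,x4=0001]: 00000000  (ones: 0)
  rows 16-23 [x1,x2,x3,x4=0010]: 00001111  (ones: 4)
  rows 24-31 [x1,x2,x3,x4=0011]: 00001100  (ones: 2)
  rows 32-39 [x1,x2,x3,x4=0100]: 01010101  (ones: 4)
  rows 40-47 [x1,x2,x3,x4=0101]: 01000100  (ones: 2)
  rows 48-55 [x1,x2,x3,x4=0110]: 00000101  (ones: 2)
  rows 56-63 [x1,x2,x3,x4=0111]: 00000100  (ones: 1)
  rows 64-71 [x1,x2,x3,x4=1000]: 00000000  (ones: 0)
  rows 72-79 [x1,x2,x3,x4=1001]: 00000000  (ones: 0)
  rows 80-87 [x1,x2,x3,x4=1010]: 11111111  (ones: 8)
  rows 88-95 [x1,x2,x3,x4=1011]: 11001100  (ones: 4)
  rows 96-103 [x1,x2,x3,x4=1100]: 01010101  (ones: 4)
  rows 104-111 [x1,x2,x3,x4=1101]: 01000100  (ones: 2)
  rows 112-119 [x1,x2,x3,x4=1110]: 01010101  (ones: 4)
  rows 120-127 [x1,x2,x3,x4=1111]: 01000100  (ones: 2)
Satisfying assignments = 0+0+4+2+4+2+2+1+0+0+8+4+4+2+4+2 = 39

39


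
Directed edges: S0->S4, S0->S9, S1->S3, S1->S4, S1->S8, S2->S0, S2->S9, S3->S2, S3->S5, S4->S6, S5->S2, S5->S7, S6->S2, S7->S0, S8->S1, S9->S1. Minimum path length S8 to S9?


BFS layer-by-layer from S8:
  dist 0: {S8}
  dist 1: {S1}
  dist 2: {S3, S4}
  dist 3: {S2, S5, S6}
  dist 4: {S0, S7, S9}
  -> S9 reached at distance 4
Shortest path length = 4

4


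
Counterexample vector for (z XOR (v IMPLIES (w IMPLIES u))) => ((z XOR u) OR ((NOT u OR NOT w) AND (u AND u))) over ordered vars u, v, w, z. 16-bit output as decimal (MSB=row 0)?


F1 = (z XOR (v IMPLIES (w IMPLIES u)))
F2 = ((z XOR u) OR ((NOT u OR NOT w) AND (u AND u)))
Counterexample to F1=>F2 is where F1=1 and F2=0.
Evaluate each row (bits = u,v,w,z, MSB first):
  row 0 [0000]: F1=1 F2=0 -> F1&~F2 -> 1
  row 1 [0001]: F1=0 F2=1 -> F1&~F2 -> 0
  row 2 [0010]: F1=1 F2=0 -> F1&~F2 -> 1
  row 3 [0011]: F1=0 F2=1 -> F1&~F2 -> 0
  row 4 [0100]: F1=1 F2=0 -> F1&~F2 -> 1
  row 5 [0101]: F1=0 F2=1 -> F1&~F2 -> 0
  row 6 [0110]: F1=0 F2=0 -> F1&~F2 -> 0
  row 7 [0111]: F1=1 F2=1 -> F1&~F2 -> 0
  row 8 [1000]: F1=1 F2=1 -> F1&~F2 -> 0
  row 9 [1001]: F1=0 F2=1 -> F1&~F2 -> 0
  row 10 [1010]: F1=1 F2=1 -> F1&~F2 -> 0
  row 11 [1011]: F1=0 F2=0 -> F1&~F2 -> 0
  row 12 [1100]: F1=1 F2=1 -> F1&~F2 -> 0
  row 13 [1101]: F1=0 F2=1 -> F1&~F2 -> 0
  row 14 [1110]: F1=1 F2=1 -> F1&~F2 -> 0
  row 15 [1111]: F1=0 F2=0 -> F1&~F2 -> 0
Full result column, 4 rows per line (u,v fixed per line; w,z runs 00..11 left to right):
  rows 0-3 [u,v=00]: 1010  = hex A
  rows 4-7 [u,v=01]: 1000  = hex 8
  rows 8-11 [u,v=10]: 0000  = hex 0
  rows 12-15 [u,v=11]: 0000  = hex 0
Counterexample vector (row 0 .. row 15) = 1010100000000000
Output column grouped in 4s = 1010 1000 0000 0000 = 0xA800
Convert to decimal digit by digit (value = value*16 + digit):
  A -> 10
  10*16 + 8 = 168
  168*16 + 0 = 2688
  2688*16 + 0 = 43008
Decimal = 43008

43008


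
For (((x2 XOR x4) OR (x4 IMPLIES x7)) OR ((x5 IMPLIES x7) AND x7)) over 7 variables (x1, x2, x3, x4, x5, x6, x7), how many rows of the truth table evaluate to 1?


Formula: (((x2 XOR x4) OR (x4 IMPLIES x7)) OR ((x5 IMPLIES x7) AND x7)) over 7 vars (128 rows)
Evaluate each row (x1, x2, x3, x4, x5, x6, x7 as bits, MSB first):
  row 0 [0000000]: (((0 XOR 0) OR (0 IMPLIES 0)) OR ((0 IMPLIES 0) AND 0)) -> 1
  row 1 [0000001]: (((0 XOR 0) OR (0 IMPLIES 1)) OR ((0 IMPLIES 1) AND 1)) -> 1
  row 2 [0000010]: (((0 XOR 0) OR (0 IMPLIES 0)) OR ((0 IMPLIES 0) AND 0)) -> 1
  row 3 [0000011]: (((0 XOR 0) OR (0 IMPLIES 1)) OR ((0 IMPLIES 1) AND 1)) -> 1
  row 4 [0000100]: (((0 XOR 0) OR (0 IMPLIES 0)) OR ((1 IMPLIES 0) AND 0)) -> 1
  (every remaining row is evaluated the same way; all 128 results are listed next)
Full result column, 8 rows per line (x1,x2,x3,x4 fixed per line; x5,x6,x7 runs 000..111 left to right):
  rows 0-7 [x1,x2,x3,x4=0000]: 11111111  (ones: 8)
  rows 8-15 [x1,x2,x3,x4=0001]: 11111111  (ones: 8)
  rows 16-23 [x1,x2,x3,x4=0010]: 11111111  (ones: 8)
  rows 24-31 [x1,x2,x3,x4=0011]: 11111111  (ones: 8)
  rows 32-39 [x1,x2,x3,x4=0100]: 11111111  (ones: 8)
  rows 40-47 [x1,x2,x3,x4=0101]: 01010101  (ones: 4)
  rows 48-55 [x1,x2,x3,x4=0110]: 11111111  (ones: 8)
  rows 56-63 [x1,x2,x3,x4=0111]: 01010101  (ones: 4)
  rows 64-71 [x1,x2,x3,x4=1000]: 11111111  (ones: 8)
  rows 72-79 [x1,x2,x3,x4=1001]: 11111111  (ones: 8)
  rows 80-87 [x1,x2,x3,x4=1010]: 11111111  (ones: 8)
  rows 88-95 [x1,x2,x3,x4=1011]: 11111111  (ones: 8)
  rows 96-103 [x1,x2,x3,x4=1100]: 11111111  (ones: 8)
  rows 104-111 [x1,x2,x3,x4=1101]: 01010101  (ones: 4)
  rows 112-119 [x1,x2,x3,x4=1110]: 11111111  (ones: 8)
  rows 120-127 [x1,x2,x3,x4=1111]: 01010101  (ones: 4)
Count of 1-rows = 8+8+8+8+8+4+8+4+8+8+8+8+8+4+8+4 = 112

112


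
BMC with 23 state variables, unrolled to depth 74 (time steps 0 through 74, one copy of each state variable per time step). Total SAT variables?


BMC unrolls to depth k, creating one copy of each state var for steps 0..k.
Step count = 74 + 1 = 75 (steps 0 through 74)
Vars per step = 23
Total = 23 * 75 = 1725

1725


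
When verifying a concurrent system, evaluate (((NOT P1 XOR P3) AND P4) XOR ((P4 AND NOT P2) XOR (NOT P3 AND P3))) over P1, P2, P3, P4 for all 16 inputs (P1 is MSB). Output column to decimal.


Formula: (((NOT P1 XOR P3) AND P4) XOR ((P4 AND NOT P2) XOR (NOT P3 AND P3))) over P1, P2, P3, P4 (16 rows)
Evaluate each row (bits = P1,P2,P3,P4, MSB first):
  row 0 [0000]: (((NOT 0 XOR 0) AND 0) XOR ((0 AND NOT 0) XOR (NOT 0 AND 0))) -> 0
  row 1 [0001]: (((NOT 0 XOR 0) AND 1) XOR ((1 AND NOT 0) XOR (NOT 0 AND 0))) -> 0
  row 2 [0010]: (((NOT 0 XOR 1) AND 0) XOR ((0 AND NOT 0) XOR (NOT 1 AND 1))) -> 0
  row 3 [0011]: (((NOT 0 XOR 1) AND 1) XOR ((1 AND NOT 0) XOR (NOT 1 AND 1))) -> 1
  row 4 [0100]: (((NOT 0 XOR 0) AND 0) XOR ((0 AND NOT 1) XOR (NOT 0 AND 0))) -> 0
  row 5 [0101]: (((NOT 0 XOR 0) AND 1) XOR ((1 AND NOT 1) XOR (NOT 0 AND 0))) -> 1
  row 6 [0110]: (((NOT 0 XOR 1) AND 0) XOR ((0 AND NOT 1) XOR (NOT 1 AND 1))) -> 0
  row 7 [0111]: (((NOT 0 XOR 1) AND 1) XOR ((1 AND NOT 1) XOR (NOT 1 AND 1))) -> 0
  row 8 [1000]: (((NOT 1 XOR 0) AND 0) XOR ((0 AND NOT 0) XOR (NOT 0 AND 0))) -> 0
  row 9 [1001]: (((NOT 1 XOR 0) AND 1) XOR ((1 AND NOT 0) XOR (NOT 0 AND 0))) -> 1
  row 10 [1010]: (((NOT 1 XOR 1) AND 0) XOR ((0 AND NOT 0) XOR (NOT 1 AND 1))) -> 0
  row 11 [1011]: (((NOT 1 XOR 1) AND 1) XOR ((1 AND NOT 0) XOR (NOT 1 AND 1))) -> 0
  row 12 [1100]: (((NOT 1 XOR 0) AND 0) XOR ((0 AND NOT 1) XOR (NOT 0 AND 0))) -> 0
  row 13 [1101]: (((NOT 1 XOR 0) AND 1) XOR ((1 AND NOT 1) XOR (NOT 0 AND 0))) -> 0
  row 14 [1110]: (((NOT 1 XOR 1) AND 0) XOR ((0 AND NOT 1) XOR (NOT 1 AND 1))) -> 0
  row 15 [1111]: (((NOT 1 XOR 1) AND 1) XOR ((1 AND NOT 1) XOR (NOT 1 AND 1))) -> 1
Full result column, 4 rows per line (P1,P2 fixed per line; P3,P4 runs 00..11 left to right):
  rows 0-3 [P1,P2=00]: 0001  = hex 1
  rows 4-7 [P1,P2=01]: 0100  = hex 4
  rows 8-11 [P1,P2=10]: 0100  = hex 4
  rows 12-15 [P1,P2=11]: 0001  = hex 1
Output column (row 0 .. row 15) = 0001010001000001
Output column grouped in 4s = 0001 0100 0100 0001 = 0x1441
Convert to decimal digit by digit (value = value*16 + digit):
  1 -> 1
  1*16 + 4 = 20
  20*16 + 4 = 324
  324*16 + 1 = 5185
Decimal = 5185

5185


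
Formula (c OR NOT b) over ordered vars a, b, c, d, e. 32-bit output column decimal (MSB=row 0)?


Formula: (c OR NOT b) over a, b, c, d, e (32 rows)
Evaluate each row (bits = a,b,c,d,e, MSB first):
  row 0 [00000]: (0 OR NOT 0) -> 1
  row 1 [00001]: (0 OR NOT 0) -> 1
  row 2 [00010]: (0 OR NOT 0) -> 1
  row 3 [00011]: (0 OR NOT 0) -> 1
  row 4 [00100]: (1 OR NOT 0) -> 1
  row 5 [00101]: (1 OR NOT 0) -> 1
  row 6 [00110]: (1 OR NOT 0) -> 1
  row 7 [00111]: (1 OR NOT 0) -> 1
  row 8 [01000]: (0 OR NOT 1) -> 0
  row 9 [01001]: (0 OR NOT 1) -> 0
  row 10 [01010]: (0 OR NOT 1) -> 0
  row 11 [01011]: (0 OR NOT 1) -> 0
  row 12 [01100]: (1 OR NOT 1) -> 1
  row 13 [01101]: (1 OR NOT 1) -> 1
  row 14 [01110]: (1 OR NOT 1) -> 1
  row 15 [01111]: (1 OR NOT 1) -> 1
  row 16 [10000]: (0 OR NOT 0) -> 1
  row 17 [10001]: (0 OR NOT 0) -> 1
  row 18 [10010]: (0 OR NOT 0) -> 1
  row 19 [10011]: (0 OR NOT 0) -> 1
  row 20 [10100]: (1 OR NOT 0) -> 1
  row 21 [10101]: (1 OR NOT 0) -> 1
  row 22 [10110]: (1 OR NOT 0) -> 1
  row 23 [10111]: (1 OR NOT 0) -> 1
  row 24 [11000]: (0 OR NOT 1) -> 0
  row 25 [11001]: (0 OR NOT 1) -> 0
  row 26 [11010]: (0 OR NOT 1) -> 0
  row 27 [11011]: (0 OR NOT 1) -> 0
  row 28 [11100]: (1 OR NOT 1) -> 1
  row 29 [11101]: (1 OR NOT 1) -> 1
  row 30 [11110]: (1 OR NOT 1) -> 1
  row 31 [11111]: (1 OR NOT 1) -> 1
Full result column, 4 rows per line (a,b,c fixed per line; d,e runs 00..11 left to right):
  rows 0-3 [a,b,c=000]: 1111  = hex F
  rows 4-7 [a,b,c=001]: 1111  = hex F
  rows 8-11 [a,b,c=010]: 0000  = hex 0
  rows 12-15 [a,b,c=011]: 1111  = hex F
  rows 16-19 [a,b,c=100]: 1111  = hex F
  rows 20-23 [a,b,c=101]: 1111  = hex F
  rows 24-27 [a,b,c=110]: 0000  = hex 0
  rows 28-31 [a,b,c=111]: 1111  = hex F
Output column (row 0 .. row 31) = 11111111000011111111111100001111
Output column grouped in 4s = 1111 1111 0000 1111 1111 1111 0000 1111 = 0xFF0FFF0F
Convert to decimal digit by digit (value = value*16 + digit):
  F -> 15
  15*16 + 15 (F) = 255
  255*16 + 0 = 4080
  4080*16 + 15 (F) = 65295
  65295*16 + 15 (F) = 1044735
  1044735*16 + 15 (F) = 16715775
  16715775*16 + 0 = 267452400
  267452400*16 + 15 (F) = 4279238415
Decimal = 4279238415

4279238415
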